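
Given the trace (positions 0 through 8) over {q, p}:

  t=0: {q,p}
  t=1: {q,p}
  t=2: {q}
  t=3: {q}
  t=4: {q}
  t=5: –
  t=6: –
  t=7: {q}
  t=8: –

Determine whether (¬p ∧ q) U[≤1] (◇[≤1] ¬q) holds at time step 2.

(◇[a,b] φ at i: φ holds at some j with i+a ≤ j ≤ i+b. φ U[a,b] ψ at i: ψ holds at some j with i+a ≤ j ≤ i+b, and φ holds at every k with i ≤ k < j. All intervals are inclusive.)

Need some j in [2,3] with ◇[≤1] ¬q, and (¬p ∧ q) at every k in [2,j-1].
  j=2: ◇[≤1] ¬q — fails (none in [2,3]).
  j=3: ◇[≤1] ¬q — fails (none in [3,4]).
No j in the window works → until fails.

Does not hold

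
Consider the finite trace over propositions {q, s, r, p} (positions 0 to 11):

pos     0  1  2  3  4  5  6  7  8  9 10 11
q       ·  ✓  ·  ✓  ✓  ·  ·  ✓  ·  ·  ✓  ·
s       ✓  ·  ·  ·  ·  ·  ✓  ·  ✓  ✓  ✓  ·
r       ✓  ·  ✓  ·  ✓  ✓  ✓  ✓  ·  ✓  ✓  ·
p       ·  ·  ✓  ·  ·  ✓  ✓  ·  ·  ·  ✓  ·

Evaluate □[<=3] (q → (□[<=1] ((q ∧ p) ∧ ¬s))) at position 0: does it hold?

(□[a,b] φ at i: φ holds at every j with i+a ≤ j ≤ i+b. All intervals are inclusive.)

Check (q → (□[<=1] ((q ∧ p) ∧ ¬s))) at every j in [0,3]:
  j=0: antecedent false → ✓
  j=1: antecedent true; consequent fails at 1 → ✗
  j=2: antecedent false → ✓
  j=3: antecedent true; consequent fails at 3 → ✗
Fails at j=1 → formula fails.

Does not hold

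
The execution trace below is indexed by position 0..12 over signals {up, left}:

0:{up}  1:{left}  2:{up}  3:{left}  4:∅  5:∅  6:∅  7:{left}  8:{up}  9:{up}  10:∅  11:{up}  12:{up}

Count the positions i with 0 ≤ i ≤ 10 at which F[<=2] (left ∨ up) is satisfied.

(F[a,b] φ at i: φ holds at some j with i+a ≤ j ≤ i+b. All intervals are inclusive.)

Evaluate at each i in [0,10]:
  i=0: ✓ (witness j=0)
  i=1: ✓ (witness j=1)
  i=2: ✓ (witness j=2)
  i=3: ✓ (witness j=3)
  i=4: ✗ (none in [4,6])
  i=5: ✓ (witness j=7)
  i=6: ✓ (witness j=7)
  i=7: ✓ (witness j=7)
  i=8: ✓ (witness j=8)
  i=9: ✓ (witness j=9)
  i=10: ✓ (witness j=11)
Positions where it holds: {0, 1, 2, 3, 5, 6, 7, 8, 9, 10} → 10.

10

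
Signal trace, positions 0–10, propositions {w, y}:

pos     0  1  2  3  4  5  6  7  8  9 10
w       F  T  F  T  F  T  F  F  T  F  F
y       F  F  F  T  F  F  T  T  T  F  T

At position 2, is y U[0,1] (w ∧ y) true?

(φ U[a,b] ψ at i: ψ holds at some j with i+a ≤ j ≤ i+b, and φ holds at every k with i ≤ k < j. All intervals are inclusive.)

False

Need some j in [2,3] with (w ∧ y), and y at every k in [2,j-1].
  j=2: (w ∧ y) false.
  j=3: (w ∧ y) holds, but y fails at k=2 → not this j.
No j in the window works → until fails.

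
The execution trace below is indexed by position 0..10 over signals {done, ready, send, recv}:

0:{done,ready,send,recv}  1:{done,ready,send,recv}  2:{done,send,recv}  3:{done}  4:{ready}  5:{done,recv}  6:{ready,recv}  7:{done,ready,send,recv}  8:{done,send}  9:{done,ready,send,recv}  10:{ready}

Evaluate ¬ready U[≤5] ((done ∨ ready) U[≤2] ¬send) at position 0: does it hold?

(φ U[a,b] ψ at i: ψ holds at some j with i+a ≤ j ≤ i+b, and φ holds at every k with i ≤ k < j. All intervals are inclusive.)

Need some j in [0,5] with ((done ∨ ready) U[≤2] ¬send), and ¬ready at every k in [0,j-1].
  j=0: ((done ∨ ready) U[≤2] ¬send) — fails.
  j=1: ((done ∨ ready) U[≤2] ¬send) holds, but ¬ready fails at k=0 → not this j.
  j=2: ((done ∨ ready) U[≤2] ¬send) holds, but ¬ready fails at k=0 → not this j.
  j=3: ((done ∨ ready) U[≤2] ¬send) holds, but ¬ready fails at k=0 → not this j.
  j=4: ((done ∨ ready) U[≤2] ¬send) holds, but ¬ready fails at k=0 → not this j.
  j=5: ((done ∨ ready) U[≤2] ¬send) holds, but ¬ready fails at k=0 → not this j.
No j in the window works → until fails.

Does not hold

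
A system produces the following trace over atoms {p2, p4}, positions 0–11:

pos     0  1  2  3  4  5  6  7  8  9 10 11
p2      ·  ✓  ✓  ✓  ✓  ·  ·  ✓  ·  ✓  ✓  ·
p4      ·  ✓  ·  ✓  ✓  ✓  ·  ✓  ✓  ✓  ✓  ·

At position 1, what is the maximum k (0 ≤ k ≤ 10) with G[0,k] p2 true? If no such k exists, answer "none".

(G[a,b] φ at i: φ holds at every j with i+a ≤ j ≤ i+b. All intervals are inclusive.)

p2 must hold from j=1 onward; find where it first fails.
  j=1: holds
  j=2: holds
  j=3: holds
  j=4: holds
  j=5: fails
Holds on [1,4], so largest k = 3.

3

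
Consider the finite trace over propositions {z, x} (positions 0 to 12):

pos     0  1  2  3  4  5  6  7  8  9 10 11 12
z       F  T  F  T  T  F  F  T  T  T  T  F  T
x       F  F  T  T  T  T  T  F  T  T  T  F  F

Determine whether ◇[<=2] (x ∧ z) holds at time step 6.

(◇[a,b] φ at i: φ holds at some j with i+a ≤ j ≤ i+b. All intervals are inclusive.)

Check (x ∧ z) at each j in [6,8]:
  j=6: false
  j=7: false
  j=8: true
Found at j=8 → formula holds.

Yes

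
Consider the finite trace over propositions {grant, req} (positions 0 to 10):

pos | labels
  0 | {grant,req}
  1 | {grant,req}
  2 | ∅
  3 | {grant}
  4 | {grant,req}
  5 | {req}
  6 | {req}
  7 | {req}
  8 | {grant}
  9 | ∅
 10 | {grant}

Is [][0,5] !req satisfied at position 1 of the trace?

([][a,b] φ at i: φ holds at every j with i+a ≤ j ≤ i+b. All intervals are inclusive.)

Check !req at every j in [1,6]:
  j=1: false
  j=2: true
  j=3: true
  j=4: false
  j=5: false
  j=6: false
Fails at j=1 → formula fails.

No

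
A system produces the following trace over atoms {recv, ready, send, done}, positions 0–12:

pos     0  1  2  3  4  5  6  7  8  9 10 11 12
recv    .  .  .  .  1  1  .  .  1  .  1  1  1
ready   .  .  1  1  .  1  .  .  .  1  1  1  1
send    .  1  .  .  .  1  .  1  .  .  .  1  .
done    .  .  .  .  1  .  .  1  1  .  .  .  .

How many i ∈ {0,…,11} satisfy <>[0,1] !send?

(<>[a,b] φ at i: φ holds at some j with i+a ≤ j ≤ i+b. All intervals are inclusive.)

12

Evaluate at each i in [0,11]:
  i=0: ✓ (witness j=0)
  i=1: ✓ (witness j=2)
  i=2: ✓ (witness j=2)
  i=3: ✓ (witness j=3)
  i=4: ✓ (witness j=4)
  i=5: ✓ (witness j=6)
  i=6: ✓ (witness j=6)
  i=7: ✓ (witness j=8)
  i=8: ✓ (witness j=8)
  i=9: ✓ (witness j=9)
  i=10: ✓ (witness j=10)
  i=11: ✓ (witness j=12)
Positions where it holds: {0, 1, 2, 3, 4, 5, 6, 7, 8, 9, 10, 11} → 12.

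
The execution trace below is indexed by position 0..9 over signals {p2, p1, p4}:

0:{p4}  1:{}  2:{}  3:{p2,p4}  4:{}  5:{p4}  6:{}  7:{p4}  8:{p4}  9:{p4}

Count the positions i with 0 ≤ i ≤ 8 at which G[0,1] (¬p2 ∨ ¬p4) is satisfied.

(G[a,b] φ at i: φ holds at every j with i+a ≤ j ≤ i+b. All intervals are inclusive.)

Evaluate at each i in [0,8]:
  i=0: ✓ (all of [0,1])
  i=1: ✓ (all of [1,2])
  i=2: ✗ (fails at j=3)
  i=3: ✗ (fails at j=3)
  i=4: ✓ (all of [4,5])
  i=5: ✓ (all of [5,6])
  i=6: ✓ (all of [6,7])
  i=7: ✓ (all of [7,8])
  i=8: ✓ (all of [8,9])
Positions where it holds: {0, 1, 4, 5, 6, 7, 8} → 7.

7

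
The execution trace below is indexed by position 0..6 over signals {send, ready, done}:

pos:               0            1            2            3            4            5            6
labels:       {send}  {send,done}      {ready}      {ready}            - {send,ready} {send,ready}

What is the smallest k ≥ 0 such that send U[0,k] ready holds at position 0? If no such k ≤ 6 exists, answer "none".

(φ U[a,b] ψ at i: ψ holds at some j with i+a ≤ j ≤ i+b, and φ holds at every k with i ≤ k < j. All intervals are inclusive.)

2

Need earliest j ≥ 0 with ready, and send at every k in [0,j-1].
  j=0: rhs fails.
  j=1: rhs fails.
  j=2: rhs holds; lhs holds on [0,1]. k = 2.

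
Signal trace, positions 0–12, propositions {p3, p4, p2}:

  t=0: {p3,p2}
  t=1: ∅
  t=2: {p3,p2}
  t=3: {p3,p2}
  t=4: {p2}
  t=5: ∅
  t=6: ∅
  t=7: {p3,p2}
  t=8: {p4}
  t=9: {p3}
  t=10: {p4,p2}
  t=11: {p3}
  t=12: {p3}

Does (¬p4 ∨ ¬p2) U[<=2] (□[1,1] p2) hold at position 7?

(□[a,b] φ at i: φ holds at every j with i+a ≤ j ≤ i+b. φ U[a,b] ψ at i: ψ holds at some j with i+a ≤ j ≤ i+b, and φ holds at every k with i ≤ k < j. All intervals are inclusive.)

Need some j in [7,9] with □[1,1] p2, and (¬p4 ∨ ¬p2) at every k in [7,j-1].
  j=7: □[1,1] p2 — fails at 8.
  j=8: □[1,1] p2 — fails at 9.
  j=9: □[1,1] p2 holds; (¬p4 ∨ ¬p2) holds at every k in [7,8] → satisfied.

Yes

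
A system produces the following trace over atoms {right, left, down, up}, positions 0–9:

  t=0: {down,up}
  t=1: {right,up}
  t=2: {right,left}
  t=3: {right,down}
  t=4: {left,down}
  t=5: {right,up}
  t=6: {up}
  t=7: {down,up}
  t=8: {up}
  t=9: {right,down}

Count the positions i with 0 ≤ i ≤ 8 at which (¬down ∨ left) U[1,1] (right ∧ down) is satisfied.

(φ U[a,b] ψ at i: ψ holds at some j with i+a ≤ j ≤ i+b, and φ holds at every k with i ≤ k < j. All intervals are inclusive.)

2

Evaluate at each i in [0,8]:
  i=0: ✗ (no rhs in [1,1])
  i=1: ✗ (no rhs in [2,2])
  i=2: ✓ (rhs at j=3; lhs holds on [2,2])
  i=3: ✗ (no rhs in [4,4])
  i=4: ✗ (no rhs in [5,5])
  i=5: ✗ (no rhs in [6,6])
  i=6: ✗ (no rhs in [7,7])
  i=7: ✗ (no rhs in [8,8])
  i=8: ✓ (rhs at j=9; lhs holds on [8,8])
Positions where it holds: {2, 8} → 2.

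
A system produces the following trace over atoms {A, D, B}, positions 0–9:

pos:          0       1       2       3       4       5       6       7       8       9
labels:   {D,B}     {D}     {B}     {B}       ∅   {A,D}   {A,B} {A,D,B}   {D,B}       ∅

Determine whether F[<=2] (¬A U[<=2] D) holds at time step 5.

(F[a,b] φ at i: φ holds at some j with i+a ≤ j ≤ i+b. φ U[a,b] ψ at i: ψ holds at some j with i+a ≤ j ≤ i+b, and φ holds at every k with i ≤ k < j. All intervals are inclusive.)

Check (¬A U[<=2] D) at each j in [5,7]:
  j=5: holds
  j=6: fails
  j=7: holds
Found at j=5 → formula holds.

Yes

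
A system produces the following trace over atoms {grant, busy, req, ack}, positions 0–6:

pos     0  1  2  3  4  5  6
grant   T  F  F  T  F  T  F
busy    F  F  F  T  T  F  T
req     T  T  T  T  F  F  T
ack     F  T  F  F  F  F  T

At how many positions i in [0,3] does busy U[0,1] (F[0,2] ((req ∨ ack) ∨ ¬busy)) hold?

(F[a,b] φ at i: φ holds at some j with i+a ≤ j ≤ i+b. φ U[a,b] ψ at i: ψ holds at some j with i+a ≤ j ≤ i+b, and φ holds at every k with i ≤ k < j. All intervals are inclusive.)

Evaluate at each i in [0,3]:
  i=0: ✓ (rhs at j=0)
  i=1: ✓ (rhs at j=1)
  i=2: ✓ (rhs at j=2)
  i=3: ✓ (rhs at j=3)
Positions where it holds: {0, 1, 2, 3} → 4.

4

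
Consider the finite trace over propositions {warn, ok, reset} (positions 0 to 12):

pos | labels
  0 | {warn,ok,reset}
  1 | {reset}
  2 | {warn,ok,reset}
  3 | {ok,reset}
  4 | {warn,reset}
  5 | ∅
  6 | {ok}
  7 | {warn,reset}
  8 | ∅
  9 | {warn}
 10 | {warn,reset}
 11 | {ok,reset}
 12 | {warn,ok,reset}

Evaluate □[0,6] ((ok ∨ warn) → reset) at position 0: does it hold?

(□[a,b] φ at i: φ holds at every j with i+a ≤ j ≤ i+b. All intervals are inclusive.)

Does not hold

Check ((ok ∨ warn) → reset) at every j in [0,6]:
  j=0: antecedent true; consequent true → ✓
  j=1: antecedent false → ✓
  j=2: antecedent true; consequent true → ✓
  j=3: antecedent true; consequent true → ✓
  j=4: antecedent true; consequent true → ✓
  j=5: antecedent false → ✓
  j=6: antecedent true; consequent false → ✗
Fails at j=6 → formula fails.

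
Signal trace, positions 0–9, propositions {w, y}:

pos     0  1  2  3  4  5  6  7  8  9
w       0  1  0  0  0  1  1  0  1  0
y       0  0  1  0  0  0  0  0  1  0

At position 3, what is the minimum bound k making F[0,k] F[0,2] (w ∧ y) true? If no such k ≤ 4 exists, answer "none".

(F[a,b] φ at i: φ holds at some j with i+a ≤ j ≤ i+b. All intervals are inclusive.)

Scan j = 3,4,… for F[0,2] (w ∧ y):
  j=3: fails
  j=4: fails
  j=5: fails
  j=6: holds
First hit at j=6, so smallest k = 6-3 = 3.

3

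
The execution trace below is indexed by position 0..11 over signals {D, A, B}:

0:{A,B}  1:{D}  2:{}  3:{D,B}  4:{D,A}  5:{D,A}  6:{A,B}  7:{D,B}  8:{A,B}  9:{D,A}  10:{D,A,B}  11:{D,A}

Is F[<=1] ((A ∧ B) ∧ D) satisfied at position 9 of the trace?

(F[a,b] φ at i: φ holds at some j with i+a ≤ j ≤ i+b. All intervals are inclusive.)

Check ((A ∧ B) ∧ D) at each j in [9,10]:
  j=9: false
  j=10: true
Found at j=10 → formula holds.

Yes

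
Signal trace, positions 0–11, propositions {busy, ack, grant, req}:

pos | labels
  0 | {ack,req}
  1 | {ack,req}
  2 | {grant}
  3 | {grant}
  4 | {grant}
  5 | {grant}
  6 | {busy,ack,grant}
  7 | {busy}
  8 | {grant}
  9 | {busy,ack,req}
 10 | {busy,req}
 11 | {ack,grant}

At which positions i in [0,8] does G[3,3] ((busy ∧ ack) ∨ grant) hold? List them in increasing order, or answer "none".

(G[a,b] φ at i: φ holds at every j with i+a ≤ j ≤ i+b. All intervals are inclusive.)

0, 1, 2, 3, 5, 6, 8

Evaluate at each i in [0,8]:
  i=0: ✓ (all of [3,3])
  i=1: ✓ (all of [4,4])
  i=2: ✓ (all of [5,5])
  i=3: ✓ (all of [6,6])
  i=4: ✗ (fails at j=7)
  i=5: ✓ (all of [8,8])
  i=6: ✓ (all of [9,9])
  i=7: ✗ (fails at j=10)
  i=8: ✓ (all of [11,11])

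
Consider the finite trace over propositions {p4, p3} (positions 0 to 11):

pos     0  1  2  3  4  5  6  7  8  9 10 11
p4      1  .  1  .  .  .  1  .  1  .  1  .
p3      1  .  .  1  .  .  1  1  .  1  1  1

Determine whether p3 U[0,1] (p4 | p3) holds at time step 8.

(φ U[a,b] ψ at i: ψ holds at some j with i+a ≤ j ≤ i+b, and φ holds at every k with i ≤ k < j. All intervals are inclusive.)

True

Need some j in [8,9] with (p4 | p3), and p3 at every k in [8,j-1].
  j=8: (p4 | p3) holds; no prefix to check → satisfied.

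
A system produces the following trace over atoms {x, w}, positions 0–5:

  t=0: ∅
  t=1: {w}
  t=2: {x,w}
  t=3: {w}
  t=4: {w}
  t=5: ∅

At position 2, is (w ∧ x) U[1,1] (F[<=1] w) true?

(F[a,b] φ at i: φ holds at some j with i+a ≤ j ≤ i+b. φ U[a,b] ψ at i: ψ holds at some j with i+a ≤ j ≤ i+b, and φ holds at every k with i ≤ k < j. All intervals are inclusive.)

Need some j in [3,3] with F[<=1] w, and (w ∧ x) at every k in [2,j-1].
  j=3: F[<=1] w holds; (w ∧ x) holds at every k in [2,2] → satisfied.

Holds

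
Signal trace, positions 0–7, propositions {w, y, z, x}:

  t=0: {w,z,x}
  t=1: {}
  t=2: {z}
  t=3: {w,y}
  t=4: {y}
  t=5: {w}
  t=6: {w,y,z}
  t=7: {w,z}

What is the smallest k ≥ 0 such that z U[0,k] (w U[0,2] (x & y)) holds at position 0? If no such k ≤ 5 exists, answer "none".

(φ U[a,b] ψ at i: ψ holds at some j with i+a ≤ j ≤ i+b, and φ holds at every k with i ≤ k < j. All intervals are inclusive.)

Need earliest j ≥ 0 with (w U[0,2] (x & y)), and z at every k in [0,j-1].
  j=0: rhs fails.
  j=1: rhs fails.
  j=2: rhs fails.
  j=3: rhs fails.
  j=4: rhs fails.
  j=5: rhs fails.
No witness within the range → none.

none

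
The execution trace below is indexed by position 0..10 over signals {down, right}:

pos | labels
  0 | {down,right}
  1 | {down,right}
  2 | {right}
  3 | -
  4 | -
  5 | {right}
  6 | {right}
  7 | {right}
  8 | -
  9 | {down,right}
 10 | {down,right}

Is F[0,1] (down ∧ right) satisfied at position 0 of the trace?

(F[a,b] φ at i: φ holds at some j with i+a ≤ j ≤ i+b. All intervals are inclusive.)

Yes

Check (down ∧ right) at each j in [0,1]:
  j=0: true
  j=1: true
Found at j=0 → formula holds.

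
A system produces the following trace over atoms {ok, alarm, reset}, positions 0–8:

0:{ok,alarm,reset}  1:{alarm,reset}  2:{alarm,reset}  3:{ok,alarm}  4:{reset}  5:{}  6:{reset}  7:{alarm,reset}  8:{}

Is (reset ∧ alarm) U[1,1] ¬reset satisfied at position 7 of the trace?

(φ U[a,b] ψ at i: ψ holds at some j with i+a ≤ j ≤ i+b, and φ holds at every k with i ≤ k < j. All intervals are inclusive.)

Need some j in [8,8] with ¬reset, and (reset ∧ alarm) at every k in [7,j-1].
  j=8: ¬reset holds; (reset ∧ alarm) holds at every k in [7,7] → satisfied.

True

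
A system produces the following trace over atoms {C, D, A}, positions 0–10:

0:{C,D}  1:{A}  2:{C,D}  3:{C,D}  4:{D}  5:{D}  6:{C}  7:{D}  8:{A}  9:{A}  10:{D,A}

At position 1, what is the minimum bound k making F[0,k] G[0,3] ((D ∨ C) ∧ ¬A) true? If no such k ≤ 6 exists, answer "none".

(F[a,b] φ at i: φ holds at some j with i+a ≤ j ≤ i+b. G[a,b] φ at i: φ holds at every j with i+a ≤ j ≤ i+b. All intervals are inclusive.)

1

Scan j = 1,2,… for G[0,3] ((D ∨ C) ∧ ¬A):
  j=1: fails
  j=2: holds
First hit at j=2, so smallest k = 2-1 = 1.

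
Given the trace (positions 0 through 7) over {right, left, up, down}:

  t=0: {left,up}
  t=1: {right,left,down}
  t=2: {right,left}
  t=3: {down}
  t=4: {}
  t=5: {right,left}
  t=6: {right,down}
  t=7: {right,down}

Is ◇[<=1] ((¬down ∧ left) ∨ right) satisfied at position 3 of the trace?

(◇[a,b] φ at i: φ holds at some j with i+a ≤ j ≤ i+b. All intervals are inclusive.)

Check ((¬down ∧ left) ∨ right) at each j in [3,4]:
  j=3: false
  j=4: false
No position in the window satisfies it → formula fails.

Does not hold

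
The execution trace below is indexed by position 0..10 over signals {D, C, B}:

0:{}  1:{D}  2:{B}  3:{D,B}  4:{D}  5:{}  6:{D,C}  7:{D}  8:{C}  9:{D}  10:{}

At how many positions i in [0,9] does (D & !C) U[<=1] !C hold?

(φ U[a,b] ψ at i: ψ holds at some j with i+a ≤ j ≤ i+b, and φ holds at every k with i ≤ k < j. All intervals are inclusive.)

8

Evaluate at each i in [0,9]:
  i=0: ✓ (rhs at j=0)
  i=1: ✓ (rhs at j=1)
  i=2: ✓ (rhs at j=2)
  i=3: ✓ (rhs at j=3)
  i=4: ✓ (rhs at j=4)
  i=5: ✓ (rhs at j=5)
  i=6: ✗ (lhs fails at k=6 before rhs at j=7)
  i=7: ✓ (rhs at j=7)
  i=8: ✗ (lhs fails at k=8 before rhs at j=9)
  i=9: ✓ (rhs at j=9)
Positions where it holds: {0, 1, 2, 3, 4, 5, 7, 9} → 8.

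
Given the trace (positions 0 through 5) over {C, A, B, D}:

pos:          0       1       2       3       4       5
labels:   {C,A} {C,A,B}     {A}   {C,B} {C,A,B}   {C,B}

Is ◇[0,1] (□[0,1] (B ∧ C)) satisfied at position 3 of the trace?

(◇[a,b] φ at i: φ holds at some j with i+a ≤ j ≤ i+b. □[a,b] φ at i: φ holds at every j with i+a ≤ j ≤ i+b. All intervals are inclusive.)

Holds

Check □[0,1] (B ∧ C) at each j in [3,4]:
  j=3: holds on [3,4]
  j=4: holds on [4,5]
Found at j=3 → formula holds.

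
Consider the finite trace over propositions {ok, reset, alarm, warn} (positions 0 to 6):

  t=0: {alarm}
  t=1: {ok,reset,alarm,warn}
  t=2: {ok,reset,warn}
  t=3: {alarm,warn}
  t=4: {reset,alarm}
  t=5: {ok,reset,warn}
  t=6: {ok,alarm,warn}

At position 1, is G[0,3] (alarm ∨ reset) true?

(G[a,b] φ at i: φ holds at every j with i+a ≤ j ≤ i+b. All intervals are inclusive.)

Holds

Check (alarm ∨ reset) at every j in [1,4]:
  j=1: true
  j=2: true
  j=3: true
  j=4: true
All positions satisfy it → formula holds.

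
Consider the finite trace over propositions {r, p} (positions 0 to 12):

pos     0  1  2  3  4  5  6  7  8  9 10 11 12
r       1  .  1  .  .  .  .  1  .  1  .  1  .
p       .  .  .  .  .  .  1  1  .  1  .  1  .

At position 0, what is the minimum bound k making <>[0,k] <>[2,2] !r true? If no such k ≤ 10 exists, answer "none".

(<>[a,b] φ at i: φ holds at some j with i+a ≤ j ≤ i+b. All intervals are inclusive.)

1

Scan j = 0,1,… for <>[2,2] !r:
  j=0: fails
  j=1: holds
First hit at j=1, so smallest k = 1-0 = 1.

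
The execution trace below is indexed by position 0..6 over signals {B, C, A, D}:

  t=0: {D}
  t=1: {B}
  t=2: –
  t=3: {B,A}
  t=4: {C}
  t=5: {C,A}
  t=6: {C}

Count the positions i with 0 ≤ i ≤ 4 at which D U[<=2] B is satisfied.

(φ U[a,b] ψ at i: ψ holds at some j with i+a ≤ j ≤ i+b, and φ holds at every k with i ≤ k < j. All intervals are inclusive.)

Evaluate at each i in [0,4]:
  i=0: ✓ (rhs at j=1; lhs holds on [0,0])
  i=1: ✓ (rhs at j=1)
  i=2: ✗ (lhs fails at k=2 before rhs at j=3)
  i=3: ✓ (rhs at j=3)
  i=4: ✗ (no rhs in [4,6])
Positions where it holds: {0, 1, 3} → 3.

3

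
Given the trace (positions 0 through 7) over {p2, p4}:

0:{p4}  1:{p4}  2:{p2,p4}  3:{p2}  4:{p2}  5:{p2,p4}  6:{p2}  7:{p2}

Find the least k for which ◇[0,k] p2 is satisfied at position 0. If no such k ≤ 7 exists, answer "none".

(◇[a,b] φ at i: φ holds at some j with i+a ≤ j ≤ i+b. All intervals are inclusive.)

2

Scan j = 0,1,… for p2:
  j=0: fails
  j=1: fails
  j=2: holds
First hit at j=2, so smallest k = 2-0 = 2.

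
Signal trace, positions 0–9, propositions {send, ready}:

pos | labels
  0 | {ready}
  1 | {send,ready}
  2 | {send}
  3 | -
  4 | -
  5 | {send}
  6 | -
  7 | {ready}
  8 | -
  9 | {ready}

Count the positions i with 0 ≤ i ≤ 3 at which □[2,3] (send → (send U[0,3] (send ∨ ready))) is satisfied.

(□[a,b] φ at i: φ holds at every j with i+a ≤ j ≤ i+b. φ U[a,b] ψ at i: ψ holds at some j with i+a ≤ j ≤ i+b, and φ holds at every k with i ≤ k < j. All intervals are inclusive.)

4

Evaluate at each i in [0,3]:
  i=0: ✓ (all of [2,3])
  i=1: ✓ (all of [3,4])
  i=2: ✓ (all of [4,5])
  i=3: ✓ (all of [5,6])
Positions where it holds: {0, 1, 2, 3} → 4.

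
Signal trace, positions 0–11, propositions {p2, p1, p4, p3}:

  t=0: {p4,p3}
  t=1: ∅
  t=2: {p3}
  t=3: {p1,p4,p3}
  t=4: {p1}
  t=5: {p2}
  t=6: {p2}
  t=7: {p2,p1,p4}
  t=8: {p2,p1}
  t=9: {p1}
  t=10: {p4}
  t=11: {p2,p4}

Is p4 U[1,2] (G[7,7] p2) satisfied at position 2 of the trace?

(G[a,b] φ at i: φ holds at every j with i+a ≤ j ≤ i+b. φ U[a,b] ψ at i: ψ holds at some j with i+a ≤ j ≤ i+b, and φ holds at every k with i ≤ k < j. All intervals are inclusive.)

False

Need some j in [3,4] with G[7,7] p2, and p4 at every k in [2,j-1].
  j=3: G[7,7] p2 — fails at 10.
  j=4: G[7,7] p2 holds, but p4 fails at k=2 → not this j.
No j in the window works → until fails.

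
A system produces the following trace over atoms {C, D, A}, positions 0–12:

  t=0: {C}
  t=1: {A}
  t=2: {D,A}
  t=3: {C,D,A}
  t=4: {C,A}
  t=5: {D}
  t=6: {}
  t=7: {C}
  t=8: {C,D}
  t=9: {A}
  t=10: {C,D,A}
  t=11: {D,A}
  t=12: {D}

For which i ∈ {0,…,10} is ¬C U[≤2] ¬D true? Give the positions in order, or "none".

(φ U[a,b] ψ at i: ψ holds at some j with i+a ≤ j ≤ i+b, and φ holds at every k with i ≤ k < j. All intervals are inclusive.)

Evaluate at each i in [0,10]:
  i=0: ✓ (rhs at j=0)
  i=1: ✓ (rhs at j=1)
  i=2: ✗ (lhs fails at k=3 before rhs at j=4)
  i=3: ✗ (lhs fails at k=3 before rhs at j=4)
  i=4: ✓ (rhs at j=4)
  i=5: ✓ (rhs at j=6; lhs holds on [5,5])
  i=6: ✓ (rhs at j=6)
  i=7: ✓ (rhs at j=7)
  i=8: ✗ (lhs fails at k=8 before rhs at j=9)
  i=9: ✓ (rhs at j=9)
  i=10: ✗ (no rhs in [10,12])

0, 1, 4, 5, 6, 7, 9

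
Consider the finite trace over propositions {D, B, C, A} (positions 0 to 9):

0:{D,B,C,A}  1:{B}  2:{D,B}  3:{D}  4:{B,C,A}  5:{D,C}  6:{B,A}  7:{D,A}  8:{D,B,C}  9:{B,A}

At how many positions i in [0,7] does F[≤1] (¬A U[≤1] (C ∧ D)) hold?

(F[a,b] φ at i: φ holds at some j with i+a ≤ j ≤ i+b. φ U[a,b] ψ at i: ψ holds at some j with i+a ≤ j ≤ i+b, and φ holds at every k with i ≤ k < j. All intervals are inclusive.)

4

Evaluate at each i in [0,7]:
  i=0: ✓ (witness j=0)
  i=1: ✗ (none in [1,2])
  i=2: ✗ (none in [2,3])
  i=3: ✗ (none in [3,4])
  i=4: ✓ (witness j=5)
  i=5: ✓ (witness j=5)
  i=6: ✗ (none in [6,7])
  i=7: ✓ (witness j=8)
Positions where it holds: {0, 4, 5, 7} → 4.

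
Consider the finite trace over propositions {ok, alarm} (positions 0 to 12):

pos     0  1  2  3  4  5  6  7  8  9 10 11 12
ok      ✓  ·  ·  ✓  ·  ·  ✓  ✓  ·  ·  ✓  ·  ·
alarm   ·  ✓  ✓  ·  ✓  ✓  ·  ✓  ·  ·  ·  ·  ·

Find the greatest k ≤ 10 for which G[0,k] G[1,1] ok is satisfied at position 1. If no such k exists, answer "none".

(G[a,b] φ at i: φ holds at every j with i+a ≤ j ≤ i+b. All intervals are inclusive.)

none

G[1,1] ok must hold from j=1 onward; find where it first fails.
  j=1: fails → no k works.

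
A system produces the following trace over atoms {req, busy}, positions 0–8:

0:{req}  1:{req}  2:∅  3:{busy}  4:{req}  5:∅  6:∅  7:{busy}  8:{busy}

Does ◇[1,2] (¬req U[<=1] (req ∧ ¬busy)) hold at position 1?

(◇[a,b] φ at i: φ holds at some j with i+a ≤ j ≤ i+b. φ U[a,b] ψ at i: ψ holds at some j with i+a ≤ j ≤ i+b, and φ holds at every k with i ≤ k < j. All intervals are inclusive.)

Yes

Check (¬req U[<=1] (req ∧ ¬busy)) at each j in [2,3]:
  j=2: fails
  j=3: holds
Found at j=3 → formula holds.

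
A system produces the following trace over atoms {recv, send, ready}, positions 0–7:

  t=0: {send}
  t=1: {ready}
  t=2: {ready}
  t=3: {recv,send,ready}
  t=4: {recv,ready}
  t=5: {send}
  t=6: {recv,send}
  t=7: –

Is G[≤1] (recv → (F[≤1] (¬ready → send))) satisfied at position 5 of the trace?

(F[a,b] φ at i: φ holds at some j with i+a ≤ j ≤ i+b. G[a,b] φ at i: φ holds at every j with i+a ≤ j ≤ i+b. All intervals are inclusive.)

Check (recv → (F[≤1] (¬ready → send))) at every j in [5,6]:
  j=5: antecedent false → ✓
  j=6: antecedent true; consequent holds (witness at 6) → ✓
All positions satisfy it → formula holds.

Yes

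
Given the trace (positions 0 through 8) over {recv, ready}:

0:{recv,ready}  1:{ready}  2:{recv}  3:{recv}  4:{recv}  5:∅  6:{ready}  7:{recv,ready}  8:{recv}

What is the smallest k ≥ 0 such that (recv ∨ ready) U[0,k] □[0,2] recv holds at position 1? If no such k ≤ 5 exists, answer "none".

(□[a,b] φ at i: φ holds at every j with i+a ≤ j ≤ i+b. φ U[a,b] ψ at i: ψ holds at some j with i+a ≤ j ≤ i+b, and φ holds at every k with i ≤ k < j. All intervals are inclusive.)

Need earliest j ≥ 1 with □[0,2] recv, and (recv ∨ ready) at every k in [1,j-1].
  j=1: rhs fails.
  j=2: rhs holds; lhs holds on [1,1]. k = 1.

1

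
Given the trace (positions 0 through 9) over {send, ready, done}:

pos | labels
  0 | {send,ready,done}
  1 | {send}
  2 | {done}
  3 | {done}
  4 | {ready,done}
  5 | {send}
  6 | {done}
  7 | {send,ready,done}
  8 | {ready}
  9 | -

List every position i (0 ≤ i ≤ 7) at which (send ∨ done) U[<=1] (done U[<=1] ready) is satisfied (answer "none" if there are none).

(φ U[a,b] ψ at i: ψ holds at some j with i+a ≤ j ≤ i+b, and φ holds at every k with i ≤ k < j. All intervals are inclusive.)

Evaluate at each i in [0,7]:
  i=0: ✓ (rhs at j=0)
  i=1: ✗ (no rhs in [1,2])
  i=2: ✓ (rhs at j=3; lhs holds on [2,2])
  i=3: ✓ (rhs at j=3)
  i=4: ✓ (rhs at j=4)
  i=5: ✓ (rhs at j=6; lhs holds on [5,5])
  i=6: ✓ (rhs at j=6)
  i=7: ✓ (rhs at j=7)

0, 2, 3, 4, 5, 6, 7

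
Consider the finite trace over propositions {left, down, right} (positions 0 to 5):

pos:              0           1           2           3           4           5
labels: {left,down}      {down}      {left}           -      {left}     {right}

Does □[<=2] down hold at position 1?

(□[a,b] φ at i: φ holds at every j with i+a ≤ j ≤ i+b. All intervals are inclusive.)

False

Check down at every j in [1,3]:
  j=1: true
  j=2: false
  j=3: false
Fails at j=2 → formula fails.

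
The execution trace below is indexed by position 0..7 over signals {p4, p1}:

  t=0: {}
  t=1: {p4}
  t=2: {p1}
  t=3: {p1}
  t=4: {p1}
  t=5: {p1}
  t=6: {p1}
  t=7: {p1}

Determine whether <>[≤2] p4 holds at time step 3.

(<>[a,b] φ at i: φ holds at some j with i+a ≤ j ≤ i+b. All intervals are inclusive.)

False

Check p4 at each j in [3,5]:
  j=3: false
  j=4: false
  j=5: false
No position in the window satisfies it → formula fails.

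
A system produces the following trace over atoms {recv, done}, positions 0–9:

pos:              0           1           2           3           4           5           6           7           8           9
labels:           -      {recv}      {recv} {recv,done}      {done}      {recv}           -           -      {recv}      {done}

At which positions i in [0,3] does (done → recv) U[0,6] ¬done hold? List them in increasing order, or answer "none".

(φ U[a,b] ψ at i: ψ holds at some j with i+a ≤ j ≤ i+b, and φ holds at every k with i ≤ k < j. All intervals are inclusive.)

0, 1, 2

Evaluate at each i in [0,3]:
  i=0: ✓ (rhs at j=0)
  i=1: ✓ (rhs at j=1)
  i=2: ✓ (rhs at j=2)
  i=3: ✗ (lhs fails at k=4 before rhs at j=5)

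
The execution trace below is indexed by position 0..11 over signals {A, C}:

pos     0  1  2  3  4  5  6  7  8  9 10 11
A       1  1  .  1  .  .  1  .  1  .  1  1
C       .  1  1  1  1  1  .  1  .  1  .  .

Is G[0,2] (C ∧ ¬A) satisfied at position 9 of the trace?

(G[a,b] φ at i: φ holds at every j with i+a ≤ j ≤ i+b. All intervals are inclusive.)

Check (C ∧ ¬A) at every j in [9,11]:
  j=9: true
  j=10: false
  j=11: false
Fails at j=10 → formula fails.

False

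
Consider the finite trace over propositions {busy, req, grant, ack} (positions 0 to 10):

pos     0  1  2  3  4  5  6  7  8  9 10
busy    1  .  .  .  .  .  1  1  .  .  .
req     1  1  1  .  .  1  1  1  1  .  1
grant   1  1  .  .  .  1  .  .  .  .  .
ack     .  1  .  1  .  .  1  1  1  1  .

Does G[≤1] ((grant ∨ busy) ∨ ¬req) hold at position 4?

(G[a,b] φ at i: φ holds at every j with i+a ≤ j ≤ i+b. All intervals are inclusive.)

Holds

Check ((grant ∨ busy) ∨ ¬req) at every j in [4,5]:
  j=4: true
  j=5: true
All positions satisfy it → formula holds.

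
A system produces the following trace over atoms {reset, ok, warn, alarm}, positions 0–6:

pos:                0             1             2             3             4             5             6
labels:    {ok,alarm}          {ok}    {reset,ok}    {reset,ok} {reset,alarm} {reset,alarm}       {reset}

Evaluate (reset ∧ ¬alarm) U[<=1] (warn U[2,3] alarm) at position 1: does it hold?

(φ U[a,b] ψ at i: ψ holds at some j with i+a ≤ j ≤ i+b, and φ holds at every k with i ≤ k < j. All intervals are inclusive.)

Does not hold

Need some j in [1,2] with (warn U[2,3] alarm), and (reset ∧ ¬alarm) at every k in [1,j-1].
  j=1: (warn U[2,3] alarm) — fails.
  j=2: (warn U[2,3] alarm) — fails.
No j in the window works → until fails.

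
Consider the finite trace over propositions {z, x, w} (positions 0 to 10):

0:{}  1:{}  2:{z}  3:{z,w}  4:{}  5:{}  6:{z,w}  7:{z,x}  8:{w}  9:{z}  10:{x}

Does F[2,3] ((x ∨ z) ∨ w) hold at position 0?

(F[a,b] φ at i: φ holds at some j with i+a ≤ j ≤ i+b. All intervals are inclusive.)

Check ((x ∨ z) ∨ w) at each j in [2,3]:
  j=2: true
  j=3: true
Found at j=2 → formula holds.

True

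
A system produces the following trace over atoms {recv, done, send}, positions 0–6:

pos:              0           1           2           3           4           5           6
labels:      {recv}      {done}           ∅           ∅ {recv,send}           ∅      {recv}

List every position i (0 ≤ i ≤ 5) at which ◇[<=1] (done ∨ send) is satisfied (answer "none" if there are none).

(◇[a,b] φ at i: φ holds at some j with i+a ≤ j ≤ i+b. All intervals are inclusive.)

Evaluate at each i in [0,5]:
  i=0: ✓ (witness j=1)
  i=1: ✓ (witness j=1)
  i=2: ✗ (none in [2,3])
  i=3: ✓ (witness j=4)
  i=4: ✓ (witness j=4)
  i=5: ✗ (none in [5,6])

0, 1, 3, 4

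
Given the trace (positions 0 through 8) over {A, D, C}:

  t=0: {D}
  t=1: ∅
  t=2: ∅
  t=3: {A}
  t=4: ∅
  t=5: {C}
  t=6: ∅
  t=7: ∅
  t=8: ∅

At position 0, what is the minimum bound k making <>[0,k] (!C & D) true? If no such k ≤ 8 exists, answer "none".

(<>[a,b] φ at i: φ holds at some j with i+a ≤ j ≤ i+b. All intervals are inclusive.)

0

Scan j = 0,1,… for (!C & D):
  j=0: holds
First hit at j=0, so smallest k = 0-0 = 0.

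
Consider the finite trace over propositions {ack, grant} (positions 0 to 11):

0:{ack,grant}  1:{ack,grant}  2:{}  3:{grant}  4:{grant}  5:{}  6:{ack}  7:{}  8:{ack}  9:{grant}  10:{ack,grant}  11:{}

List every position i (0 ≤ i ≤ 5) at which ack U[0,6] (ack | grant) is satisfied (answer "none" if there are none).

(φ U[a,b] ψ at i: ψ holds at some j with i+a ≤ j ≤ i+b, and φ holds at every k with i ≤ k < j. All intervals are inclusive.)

Evaluate at each i in [0,5]:
  i=0: ✓ (rhs at j=0)
  i=1: ✓ (rhs at j=1)
  i=2: ✗ (lhs fails at k=2 before rhs at j=3)
  i=3: ✓ (rhs at j=3)
  i=4: ✓ (rhs at j=4)
  i=5: ✗ (lhs fails at k=5 before rhs at j=6)

0, 1, 3, 4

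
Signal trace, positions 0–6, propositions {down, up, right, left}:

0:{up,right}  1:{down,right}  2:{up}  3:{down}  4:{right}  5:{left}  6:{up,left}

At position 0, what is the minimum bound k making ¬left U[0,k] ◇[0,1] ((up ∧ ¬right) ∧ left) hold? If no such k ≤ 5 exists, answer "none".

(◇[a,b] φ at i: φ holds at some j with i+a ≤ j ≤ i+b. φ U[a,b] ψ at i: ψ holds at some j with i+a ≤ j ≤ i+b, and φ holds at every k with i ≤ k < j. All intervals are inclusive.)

Need earliest j ≥ 0 with ◇[0,1] ((up ∧ ¬right) ∧ left), and ¬left at every k in [0,j-1].
  j=0: rhs fails.
  j=1: rhs fails.
  j=2: rhs fails.
  j=3: rhs fails.
  j=4: rhs fails.
  j=5: rhs holds; lhs holds on [0,4]. k = 5.

5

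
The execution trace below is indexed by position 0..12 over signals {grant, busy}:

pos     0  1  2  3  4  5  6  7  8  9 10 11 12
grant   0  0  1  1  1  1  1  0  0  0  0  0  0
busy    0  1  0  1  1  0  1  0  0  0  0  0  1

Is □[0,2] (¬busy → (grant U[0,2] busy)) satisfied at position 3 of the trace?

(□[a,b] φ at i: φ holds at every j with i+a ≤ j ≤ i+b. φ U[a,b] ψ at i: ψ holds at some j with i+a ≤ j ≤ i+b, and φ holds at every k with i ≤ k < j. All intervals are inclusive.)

Check (¬busy → (grant U[0,2] busy)) at every j in [3,5]:
  j=3: antecedent false → ✓
  j=4: antecedent false → ✓
  j=5: antecedent true; consequent holds → ✓
All positions satisfy it → formula holds.

Yes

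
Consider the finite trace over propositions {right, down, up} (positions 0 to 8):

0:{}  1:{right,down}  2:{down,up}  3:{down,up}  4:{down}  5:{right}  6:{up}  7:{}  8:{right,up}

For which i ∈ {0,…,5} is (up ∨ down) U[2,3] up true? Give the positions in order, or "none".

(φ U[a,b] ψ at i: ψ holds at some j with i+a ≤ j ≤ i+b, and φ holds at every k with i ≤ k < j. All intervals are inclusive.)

1

Evaluate at each i in [0,5]:
  i=0: ✗ (lhs fails at k=0 before rhs at j=2)
  i=1: ✓ (rhs at j=3; lhs holds on [1,2])
  i=2: ✗ (no rhs in [4,5])
  i=3: ✗ (lhs fails at k=5 before rhs at j=6)
  i=4: ✗ (lhs fails at k=5 before rhs at j=6)
  i=5: ✗ (lhs fails at k=5 before rhs at j=8)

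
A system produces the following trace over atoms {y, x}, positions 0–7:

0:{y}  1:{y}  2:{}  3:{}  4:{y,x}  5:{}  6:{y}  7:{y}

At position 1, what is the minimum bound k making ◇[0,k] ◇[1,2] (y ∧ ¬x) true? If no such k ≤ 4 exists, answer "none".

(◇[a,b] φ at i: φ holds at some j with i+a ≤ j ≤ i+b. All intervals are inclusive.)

3

Scan j = 1,2,… for ◇[1,2] (y ∧ ¬x):
  j=1: fails
  j=2: fails
  j=3: fails
  j=4: holds
First hit at j=4, so smallest k = 4-1 = 3.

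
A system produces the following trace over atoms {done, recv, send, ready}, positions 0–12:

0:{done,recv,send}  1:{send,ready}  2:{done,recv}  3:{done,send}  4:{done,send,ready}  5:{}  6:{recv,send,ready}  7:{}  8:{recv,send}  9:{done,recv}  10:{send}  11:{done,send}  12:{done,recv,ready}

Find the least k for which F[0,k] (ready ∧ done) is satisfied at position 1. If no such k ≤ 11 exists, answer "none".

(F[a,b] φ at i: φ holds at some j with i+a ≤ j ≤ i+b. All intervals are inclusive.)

3

Scan j = 1,2,… for (ready ∧ done):
  j=1: fails
  j=2: fails
  j=3: fails
  j=4: holds
First hit at j=4, so smallest k = 4-1 = 3.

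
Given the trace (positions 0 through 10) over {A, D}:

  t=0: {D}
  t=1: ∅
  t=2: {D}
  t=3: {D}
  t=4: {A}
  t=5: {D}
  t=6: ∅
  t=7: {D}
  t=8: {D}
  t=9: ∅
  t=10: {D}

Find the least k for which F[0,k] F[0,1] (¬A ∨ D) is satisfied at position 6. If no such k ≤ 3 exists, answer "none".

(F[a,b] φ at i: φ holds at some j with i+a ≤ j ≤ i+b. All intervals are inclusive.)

0

Scan j = 6,7,… for F[0,1] (¬A ∨ D):
  j=6: holds
First hit at j=6, so smallest k = 6-6 = 0.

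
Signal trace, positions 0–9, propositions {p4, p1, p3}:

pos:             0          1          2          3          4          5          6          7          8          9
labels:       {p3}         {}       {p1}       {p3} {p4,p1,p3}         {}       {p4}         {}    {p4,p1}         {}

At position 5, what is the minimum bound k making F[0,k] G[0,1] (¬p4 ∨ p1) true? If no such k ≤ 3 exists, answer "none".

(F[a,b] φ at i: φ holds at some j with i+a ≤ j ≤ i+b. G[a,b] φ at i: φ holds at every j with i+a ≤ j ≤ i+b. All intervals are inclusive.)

Scan j = 5,6,… for G[0,1] (¬p4 ∨ p1):
  j=5: fails
  j=6: fails
  j=7: holds
First hit at j=7, so smallest k = 7-5 = 2.

2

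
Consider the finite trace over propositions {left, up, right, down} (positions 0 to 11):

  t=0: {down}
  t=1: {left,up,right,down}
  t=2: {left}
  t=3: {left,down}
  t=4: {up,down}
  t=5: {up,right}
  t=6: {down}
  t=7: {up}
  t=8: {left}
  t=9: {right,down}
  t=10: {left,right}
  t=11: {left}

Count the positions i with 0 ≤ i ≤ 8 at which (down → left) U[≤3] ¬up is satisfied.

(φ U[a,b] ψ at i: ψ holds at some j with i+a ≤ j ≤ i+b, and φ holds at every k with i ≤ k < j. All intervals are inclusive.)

Evaluate at each i in [0,8]:
  i=0: ✓ (rhs at j=0)
  i=1: ✓ (rhs at j=2; lhs holds on [1,1])
  i=2: ✓ (rhs at j=2)
  i=3: ✓ (rhs at j=3)
  i=4: ✗ (lhs fails at k=4 before rhs at j=6)
  i=5: ✓ (rhs at j=6; lhs holds on [5,5])
  i=6: ✓ (rhs at j=6)
  i=7: ✓ (rhs at j=8; lhs holds on [7,7])
  i=8: ✓ (rhs at j=8)
Positions where it holds: {0, 1, 2, 3, 5, 6, 7, 8} → 8.

8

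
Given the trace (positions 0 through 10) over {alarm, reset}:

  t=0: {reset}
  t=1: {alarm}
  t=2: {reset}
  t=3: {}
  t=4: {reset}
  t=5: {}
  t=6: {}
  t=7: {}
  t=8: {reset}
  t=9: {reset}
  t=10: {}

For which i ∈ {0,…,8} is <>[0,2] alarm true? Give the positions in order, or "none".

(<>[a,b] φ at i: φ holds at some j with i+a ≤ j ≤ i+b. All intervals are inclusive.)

0, 1

Evaluate at each i in [0,8]:
  i=0: ✓ (witness j=1)
  i=1: ✓ (witness j=1)
  i=2: ✗ (none in [2,4])
  i=3: ✗ (none in [3,5])
  i=4: ✗ (none in [4,6])
  i=5: ✗ (none in [5,7])
  i=6: ✗ (none in [6,8])
  i=7: ✗ (none in [7,9])
  i=8: ✗ (none in [8,10])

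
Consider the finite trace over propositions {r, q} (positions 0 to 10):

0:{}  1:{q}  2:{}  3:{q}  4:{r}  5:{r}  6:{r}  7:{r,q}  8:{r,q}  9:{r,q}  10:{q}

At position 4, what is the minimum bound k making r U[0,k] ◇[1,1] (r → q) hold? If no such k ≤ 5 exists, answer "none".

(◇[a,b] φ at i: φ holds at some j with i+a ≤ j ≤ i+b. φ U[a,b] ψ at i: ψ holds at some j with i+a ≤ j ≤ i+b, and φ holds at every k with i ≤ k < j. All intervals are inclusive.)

Need earliest j ≥ 4 with ◇[1,1] (r → q), and r at every k in [4,j-1].
  j=4: rhs fails.
  j=5: rhs fails.
  j=6: rhs holds; lhs holds on [4,5]. k = 2.

2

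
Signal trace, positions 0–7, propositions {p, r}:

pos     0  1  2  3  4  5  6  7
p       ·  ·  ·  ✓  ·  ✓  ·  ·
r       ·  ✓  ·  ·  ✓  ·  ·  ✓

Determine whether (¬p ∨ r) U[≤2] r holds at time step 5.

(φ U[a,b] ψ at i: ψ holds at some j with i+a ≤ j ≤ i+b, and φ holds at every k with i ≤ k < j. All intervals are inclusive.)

Need some j in [5,7] with r, and (¬p ∨ r) at every k in [5,j-1].
  j=5: r false.
  j=6: r false.
  j=7: r holds, but (¬p ∨ r) fails at k=5 → not this j.
No j in the window works → until fails.

Does not hold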